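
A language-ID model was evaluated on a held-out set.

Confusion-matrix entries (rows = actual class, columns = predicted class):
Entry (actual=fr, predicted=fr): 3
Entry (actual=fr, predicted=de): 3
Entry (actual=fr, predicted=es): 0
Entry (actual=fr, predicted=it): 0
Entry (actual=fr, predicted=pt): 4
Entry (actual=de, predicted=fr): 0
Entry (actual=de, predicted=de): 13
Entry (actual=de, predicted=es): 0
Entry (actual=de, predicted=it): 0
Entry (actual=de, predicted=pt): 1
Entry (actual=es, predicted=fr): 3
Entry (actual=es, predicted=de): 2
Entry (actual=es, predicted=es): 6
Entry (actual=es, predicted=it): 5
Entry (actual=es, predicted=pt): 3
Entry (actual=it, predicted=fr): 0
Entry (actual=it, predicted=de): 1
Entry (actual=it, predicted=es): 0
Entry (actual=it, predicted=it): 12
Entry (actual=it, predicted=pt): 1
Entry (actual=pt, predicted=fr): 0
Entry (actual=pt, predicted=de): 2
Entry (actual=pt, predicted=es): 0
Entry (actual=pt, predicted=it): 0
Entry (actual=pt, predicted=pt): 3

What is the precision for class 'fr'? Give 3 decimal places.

precision = TP/(TP+FP).
fr: TP=3, FP=0+3+0+0=3 → 3/6 = 0.5000

0.500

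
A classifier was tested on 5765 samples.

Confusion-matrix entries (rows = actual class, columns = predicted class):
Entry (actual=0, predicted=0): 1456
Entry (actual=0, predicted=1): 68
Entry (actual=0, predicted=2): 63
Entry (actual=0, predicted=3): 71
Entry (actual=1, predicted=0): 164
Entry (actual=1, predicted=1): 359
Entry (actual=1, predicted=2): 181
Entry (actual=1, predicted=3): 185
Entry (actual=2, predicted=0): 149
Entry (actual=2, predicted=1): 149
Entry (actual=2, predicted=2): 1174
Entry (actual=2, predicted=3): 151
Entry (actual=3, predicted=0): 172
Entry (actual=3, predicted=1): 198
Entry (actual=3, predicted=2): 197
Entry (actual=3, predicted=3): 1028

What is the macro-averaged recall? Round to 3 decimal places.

0.662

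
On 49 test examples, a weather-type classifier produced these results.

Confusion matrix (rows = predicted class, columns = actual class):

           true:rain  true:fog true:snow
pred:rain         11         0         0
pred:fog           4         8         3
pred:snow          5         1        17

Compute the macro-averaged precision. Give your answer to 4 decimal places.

0.7575

Per-class precision (TP/(TP+FP)):
  rain: TP=11, FP=0+0=0 → 11/11 = 1.00000
  fog: TP=8, FP=4+3=7 → 8/15 = 0.53333
  snow: TP=17, FP=5+1=6 → 17/23 = 0.73913
Macro-precision = mean = (1.00000 + 0.53333 + 0.73913) / 3 = 0.7575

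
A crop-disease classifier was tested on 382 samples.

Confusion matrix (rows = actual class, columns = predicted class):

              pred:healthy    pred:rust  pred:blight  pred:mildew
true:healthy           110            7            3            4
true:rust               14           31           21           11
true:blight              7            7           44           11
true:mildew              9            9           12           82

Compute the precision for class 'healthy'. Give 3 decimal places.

0.786

One-vs-rest for 'healthy': TP = diagonal; FP = other classes predicted 'healthy'; FN = 'healthy' predicted as other.
precision = TP/(TP+FP).
healthy: TP=110, FP=14+7+9=30 → 110/140 = 0.7857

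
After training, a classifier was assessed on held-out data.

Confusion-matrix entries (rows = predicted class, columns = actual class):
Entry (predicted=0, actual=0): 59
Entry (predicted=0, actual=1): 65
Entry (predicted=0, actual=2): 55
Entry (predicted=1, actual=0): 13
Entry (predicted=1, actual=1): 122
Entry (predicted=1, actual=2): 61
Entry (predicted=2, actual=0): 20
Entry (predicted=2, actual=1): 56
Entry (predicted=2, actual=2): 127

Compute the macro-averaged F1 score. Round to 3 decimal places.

0.520

Per-class F1 score (2·TP/(2·TP+FP+FN)):
  0: TP=59, FP=65+55=120, FN=13+20=33 → 118/271 = 0.4354
  1: TP=122, FP=13+61=74, FN=65+56=121 → 244/439 = 0.5558
  2: TP=127, FP=20+56=76, FN=55+61=116 → 254/446 = 0.5695
Macro-F1 score = mean = (0.4354 + 0.5558 + 0.5695) / 3 = 0.520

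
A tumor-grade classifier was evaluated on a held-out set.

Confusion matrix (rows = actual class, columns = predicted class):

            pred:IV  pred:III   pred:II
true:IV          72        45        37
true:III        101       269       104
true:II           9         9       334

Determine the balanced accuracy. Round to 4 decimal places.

0.6613

Balanced accuracy = mean of per-class recall.
  IV: recall = 72/154 = 0.46753
  III: recall = 269/474 = 0.56751
  II: recall = 334/352 = 0.94886
Mean = (0.46753 + 0.56751 + 0.94886) / 3 = 0.6613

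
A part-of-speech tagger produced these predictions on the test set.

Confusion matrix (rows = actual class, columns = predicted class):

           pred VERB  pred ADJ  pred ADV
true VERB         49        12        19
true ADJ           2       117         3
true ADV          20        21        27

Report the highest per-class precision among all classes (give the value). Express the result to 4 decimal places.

0.7800

Per-class precision (TP/(TP+FP)):
  VERB: TP=49, FP=2+20=22 → 49/71 = 0.69014
  ADJ: TP=117, FP=12+21=33 → 117/150 = 0.78000
  ADV: TP=27, FP=19+3=22 → 27/49 = 0.55102
Highest is class 'ADJ' with precision = 0.7800.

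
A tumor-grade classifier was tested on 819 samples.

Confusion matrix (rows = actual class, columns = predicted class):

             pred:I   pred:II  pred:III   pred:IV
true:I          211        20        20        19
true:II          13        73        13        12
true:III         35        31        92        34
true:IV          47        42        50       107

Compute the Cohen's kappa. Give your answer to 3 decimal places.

Observed agreement pₒ = trace/N = 483/819 = 0.5897
Expected agreement pₑ = Σ (rowᵢ·colᵢ)/N² = (270·306 + 111·166 + 192·175 + 246·172)/819² = 0.2638
κ = (pₒ − pₑ)/(1 − pₑ) = (0.5897 − 0.2638)/(1 − 0.2638) = 0.443

0.443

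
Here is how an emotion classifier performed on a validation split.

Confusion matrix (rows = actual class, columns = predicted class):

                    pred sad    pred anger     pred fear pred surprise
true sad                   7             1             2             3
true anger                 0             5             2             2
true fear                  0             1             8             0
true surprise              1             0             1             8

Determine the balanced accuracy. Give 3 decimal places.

Balanced accuracy = mean of per-class recall.
  sad: recall = 7/13 = 0.5385
  anger: recall = 5/9 = 0.5556
  fear: recall = 8/9 = 0.8889
  surprise: recall = 8/10 = 0.8000
Mean = (0.5385 + 0.5556 + 0.8889 + 0.8000) / 4 = 0.696

0.696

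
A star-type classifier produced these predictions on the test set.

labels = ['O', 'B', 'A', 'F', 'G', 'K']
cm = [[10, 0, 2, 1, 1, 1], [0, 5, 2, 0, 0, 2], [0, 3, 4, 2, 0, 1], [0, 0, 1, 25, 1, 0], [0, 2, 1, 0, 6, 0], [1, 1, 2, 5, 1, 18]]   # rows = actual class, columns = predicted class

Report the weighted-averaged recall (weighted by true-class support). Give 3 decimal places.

0.694

Per-class recall (TP/(TP+FN)):
  O: TP=10, FN=0+2+1+1+1=5 → 10/15 = 0.6667
  B: TP=5, FN=0+2+0+0+2=4 → 5/9 = 0.5556
  A: TP=4, FN=0+3+2+0+1=6 → 4/10 = 0.4000
  F: TP=25, FN=0+0+1+1+0=2 → 25/27 = 0.9259
  G: TP=6, FN=0+2+1+0+0=3 → 6/9 = 0.6667
  K: TP=18, FN=1+1+2+5+1=10 → 18/28 = 0.6429
Weighted-recall = Σ (supportᵢ/N)·recallᵢ with N=98: (15/98)·0.6667 + (9/98)·0.5556 + (10/98)·0.4000 + (27/98)·0.9259 + (9/98)·0.6667 + (28/98)·0.6429 = 0.694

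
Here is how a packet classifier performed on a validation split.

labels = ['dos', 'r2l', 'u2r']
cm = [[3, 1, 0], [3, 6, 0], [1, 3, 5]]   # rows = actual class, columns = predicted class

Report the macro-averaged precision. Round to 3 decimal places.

0.676

Per-class precision (TP/(TP+FP)):
  dos: TP=3, FP=3+1=4 → 3/7 = 0.4286
  r2l: TP=6, FP=1+3=4 → 6/10 = 0.6000
  u2r: TP=5, FP=0+0=0 → 5/5 = 1.0000
Macro-precision = mean = (0.4286 + 0.6000 + 1.0000) / 3 = 0.676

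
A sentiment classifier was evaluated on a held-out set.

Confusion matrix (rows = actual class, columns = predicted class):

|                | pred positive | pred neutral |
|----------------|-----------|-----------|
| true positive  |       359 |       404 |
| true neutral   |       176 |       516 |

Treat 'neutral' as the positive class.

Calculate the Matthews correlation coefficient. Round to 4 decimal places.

MCC = (TP·TN − FP·FN) / √((TP+FP)(TP+FN)(TN+FP)(TN+FN))
Numerator = 516·359 − 404·176 = 114140
Denominator = √(920·692·763·535) = √259879631200 = 509783.9064
MCC = 114140 / 509783.9064 = 0.2239

0.2239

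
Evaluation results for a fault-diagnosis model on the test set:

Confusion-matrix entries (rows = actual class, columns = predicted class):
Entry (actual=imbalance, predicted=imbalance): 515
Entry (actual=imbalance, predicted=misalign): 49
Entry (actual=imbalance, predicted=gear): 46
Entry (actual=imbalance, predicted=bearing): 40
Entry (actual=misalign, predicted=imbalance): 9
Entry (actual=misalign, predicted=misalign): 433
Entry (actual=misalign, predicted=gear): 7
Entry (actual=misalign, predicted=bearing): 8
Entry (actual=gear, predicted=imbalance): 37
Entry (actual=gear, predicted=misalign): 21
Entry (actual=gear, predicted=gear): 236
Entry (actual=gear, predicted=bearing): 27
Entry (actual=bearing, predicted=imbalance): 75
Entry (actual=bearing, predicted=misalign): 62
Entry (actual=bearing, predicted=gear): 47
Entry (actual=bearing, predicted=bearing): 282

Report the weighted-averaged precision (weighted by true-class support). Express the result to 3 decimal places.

0.776

Per-class precision (TP/(TP+FP)):
  imbalance: TP=515, FP=9+37+75=121 → 515/636 = 0.8097
  misalign: TP=433, FP=49+21+62=132 → 433/565 = 0.7664
  gear: TP=236, FP=46+7+47=100 → 236/336 = 0.7024
  bearing: TP=282, FP=40+8+27=75 → 282/357 = 0.7899
Weighted-precision = Σ (supportᵢ/N)·precisionᵢ with N=1894: (650/1894)·0.8097 + (457/1894)·0.7664 + (321/1894)·0.7024 + (466/1894)·0.7899 = 0.776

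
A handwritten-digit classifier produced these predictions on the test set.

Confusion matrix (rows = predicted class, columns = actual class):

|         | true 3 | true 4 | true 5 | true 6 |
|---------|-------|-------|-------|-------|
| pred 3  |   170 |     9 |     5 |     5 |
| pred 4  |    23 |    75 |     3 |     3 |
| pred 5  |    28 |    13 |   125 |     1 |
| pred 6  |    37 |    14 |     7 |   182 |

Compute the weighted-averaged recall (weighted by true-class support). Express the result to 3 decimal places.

Per-class recall (TP/(TP+FN)):
  3: TP=170, FN=23+28+37=88 → 170/258 = 0.6589
  4: TP=75, FN=9+13+14=36 → 75/111 = 0.6757
  5: TP=125, FN=5+3+7=15 → 125/140 = 0.8929
  6: TP=182, FN=5+3+1=9 → 182/191 = 0.9529
Weighted-recall = Σ (supportᵢ/N)·recallᵢ with N=700: (258/700)·0.6589 + (111/700)·0.6757 + (140/700)·0.8929 + (191/700)·0.9529 = 0.789

0.789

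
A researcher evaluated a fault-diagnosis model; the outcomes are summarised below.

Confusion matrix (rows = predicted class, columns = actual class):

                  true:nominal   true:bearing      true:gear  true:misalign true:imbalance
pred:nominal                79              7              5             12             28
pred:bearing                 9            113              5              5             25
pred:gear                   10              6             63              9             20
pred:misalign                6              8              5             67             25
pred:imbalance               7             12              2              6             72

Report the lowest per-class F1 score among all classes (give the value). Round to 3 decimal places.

0.535

Per-class F1 score (2·TP/(2·TP+FP+FN)):
  nominal: TP=79, FP=7+5+12+28=52, FN=9+10+6+7=32 → 158/242 = 0.6529
  bearing: TP=113, FP=9+5+5+25=44, FN=7+6+8+12=33 → 226/303 = 0.7459
  gear: TP=63, FP=10+6+9+20=45, FN=5+5+5+2=17 → 126/188 = 0.6702
  misalign: TP=67, FP=6+8+5+25=44, FN=12+5+9+6=32 → 134/210 = 0.6381
  imbalance: TP=72, FP=7+12+2+6=27, FN=28+25+20+25=98 → 144/269 = 0.5353
Lowest is class 'imbalance' with F1 score = 0.535.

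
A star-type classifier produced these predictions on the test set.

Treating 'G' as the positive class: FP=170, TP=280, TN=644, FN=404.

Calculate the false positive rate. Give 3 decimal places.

FPR = FP/(FP+TN) = 170/(170+644) = 0.209

0.209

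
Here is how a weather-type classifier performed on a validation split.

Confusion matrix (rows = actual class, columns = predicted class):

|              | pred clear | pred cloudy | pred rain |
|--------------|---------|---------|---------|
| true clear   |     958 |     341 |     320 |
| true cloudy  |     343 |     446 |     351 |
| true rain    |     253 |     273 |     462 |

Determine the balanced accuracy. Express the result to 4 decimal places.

0.4835

Balanced accuracy = mean of per-class recall.
  clear: recall = 958/1619 = 0.59172
  cloudy: recall = 446/1140 = 0.39123
  rain: recall = 462/988 = 0.46761
Mean = (0.59172 + 0.39123 + 0.46761) / 3 = 0.4835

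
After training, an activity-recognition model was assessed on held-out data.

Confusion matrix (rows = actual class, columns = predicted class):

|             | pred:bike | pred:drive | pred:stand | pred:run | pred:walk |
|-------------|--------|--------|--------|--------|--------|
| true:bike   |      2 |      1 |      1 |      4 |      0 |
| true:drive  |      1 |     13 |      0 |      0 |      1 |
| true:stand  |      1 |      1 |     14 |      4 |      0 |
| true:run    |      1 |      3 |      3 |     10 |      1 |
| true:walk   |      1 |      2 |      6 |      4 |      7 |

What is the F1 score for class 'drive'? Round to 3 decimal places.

0.743

Treat 'drive' as positive and all other classes as negative.
F1 score = 2·TP/(2·TP+FP+FN).
drive: TP=13, FP=1+1+3+2=7, FN=1+0+0+1=2 → 26/35 = 0.7429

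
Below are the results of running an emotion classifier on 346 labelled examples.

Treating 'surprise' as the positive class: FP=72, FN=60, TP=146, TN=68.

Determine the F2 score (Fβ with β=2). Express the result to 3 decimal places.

0.701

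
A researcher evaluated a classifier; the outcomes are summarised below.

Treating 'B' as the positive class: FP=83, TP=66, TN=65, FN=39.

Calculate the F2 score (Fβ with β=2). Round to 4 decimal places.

Fβ = (1+β²)·TP / ((1+β²)·TP + β²·FN + FP), with β²=4
= 5·66 / (5·66 + 4·39 + 83) = 0.5800

0.5800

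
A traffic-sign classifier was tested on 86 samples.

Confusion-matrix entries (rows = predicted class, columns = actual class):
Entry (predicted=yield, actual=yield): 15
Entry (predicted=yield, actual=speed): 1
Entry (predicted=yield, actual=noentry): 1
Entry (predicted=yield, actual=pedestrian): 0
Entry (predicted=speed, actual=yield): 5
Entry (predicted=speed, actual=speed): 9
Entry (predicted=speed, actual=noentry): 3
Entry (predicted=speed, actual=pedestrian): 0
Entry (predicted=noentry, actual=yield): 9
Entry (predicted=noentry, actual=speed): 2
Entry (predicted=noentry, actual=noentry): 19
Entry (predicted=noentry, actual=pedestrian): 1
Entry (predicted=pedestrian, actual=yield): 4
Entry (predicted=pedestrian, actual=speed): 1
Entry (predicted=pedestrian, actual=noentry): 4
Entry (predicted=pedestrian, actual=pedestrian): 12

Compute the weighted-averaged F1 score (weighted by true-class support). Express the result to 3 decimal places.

0.633

Per-class F1 score (2·TP/(2·TP+FP+FN)):
  yield: TP=15, FP=1+1+0=2, FN=5+9+4=18 → 30/50 = 0.6000
  speed: TP=9, FP=5+3+0=8, FN=1+2+1=4 → 18/30 = 0.6000
  noentry: TP=19, FP=9+2+1=12, FN=1+3+4=8 → 38/58 = 0.6552
  pedestrian: TP=12, FP=4+1+4=9, FN=0+0+1=1 → 24/34 = 0.7059
Weighted-F1 score = Σ (supportᵢ/N)·F1 scoreᵢ with N=86: (33/86)·0.6000 + (13/86)·0.6000 + (27/86)·0.6552 + (13/86)·0.7059 = 0.633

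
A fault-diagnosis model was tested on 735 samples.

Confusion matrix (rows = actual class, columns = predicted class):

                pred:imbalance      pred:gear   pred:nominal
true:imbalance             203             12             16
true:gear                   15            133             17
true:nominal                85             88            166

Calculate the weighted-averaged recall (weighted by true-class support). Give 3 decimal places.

Per-class recall (TP/(TP+FN)):
  imbalance: TP=203, FN=12+16=28 → 203/231 = 0.8788
  gear: TP=133, FN=15+17=32 → 133/165 = 0.8061
  nominal: TP=166, FN=85+88=173 → 166/339 = 0.4897
Weighted-recall = Σ (supportᵢ/N)·recallᵢ with N=735: (231/735)·0.8788 + (165/735)·0.8061 + (339/735)·0.4897 = 0.683

0.683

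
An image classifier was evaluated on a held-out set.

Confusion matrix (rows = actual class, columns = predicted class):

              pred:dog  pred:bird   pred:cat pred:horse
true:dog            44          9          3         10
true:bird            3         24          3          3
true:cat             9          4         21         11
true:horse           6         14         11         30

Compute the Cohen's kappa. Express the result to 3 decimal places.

0.436

Observed agreement pₒ = trace/N = 119/205 = 0.5805
Expected agreement pₑ = Σ (rowᵢ·colᵢ)/N² = (66·62 + 33·51 + 45·38 + 61·54)/205² = 0.2565
κ = (pₒ − pₑ)/(1 − pₑ) = (0.5805 − 0.2565)/(1 − 0.2565) = 0.436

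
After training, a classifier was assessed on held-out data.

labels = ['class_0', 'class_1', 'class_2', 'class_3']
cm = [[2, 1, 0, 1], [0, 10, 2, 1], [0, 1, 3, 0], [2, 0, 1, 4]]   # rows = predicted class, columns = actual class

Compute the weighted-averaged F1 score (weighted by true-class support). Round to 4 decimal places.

0.6747

Per-class F1 score (2·TP/(2·TP+FP+FN)):
  class_0: TP=2, FP=1+0+1=2, FN=0+0+2=2 → 4/8 = 0.50000
  class_1: TP=10, FP=0+2+1=3, FN=1+1+0=2 → 20/25 = 0.80000
  class_2: TP=3, FP=0+1+0=1, FN=0+2+1=3 → 6/10 = 0.60000
  class_3: TP=4, FP=2+0+1=3, FN=1+1+0=2 → 8/13 = 0.61538
Weighted-F1 score = Σ (supportᵢ/N)·F1 scoreᵢ with N=28: (4/28)·0.50000 + (12/28)·0.80000 + (6/28)·0.60000 + (6/28)·0.61538 = 0.6747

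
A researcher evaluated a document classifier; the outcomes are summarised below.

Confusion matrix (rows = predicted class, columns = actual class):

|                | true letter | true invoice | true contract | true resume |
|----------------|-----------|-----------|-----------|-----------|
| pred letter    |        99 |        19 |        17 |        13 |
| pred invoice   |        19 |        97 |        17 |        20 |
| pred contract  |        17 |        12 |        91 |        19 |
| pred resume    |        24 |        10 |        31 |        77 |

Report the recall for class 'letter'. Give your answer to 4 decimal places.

0.6226

Treat 'letter' as positive and all other classes as negative.
recall = TP/(TP+FN).
letter: TP=99, FN=19+17+24=60 → 99/159 = 0.62264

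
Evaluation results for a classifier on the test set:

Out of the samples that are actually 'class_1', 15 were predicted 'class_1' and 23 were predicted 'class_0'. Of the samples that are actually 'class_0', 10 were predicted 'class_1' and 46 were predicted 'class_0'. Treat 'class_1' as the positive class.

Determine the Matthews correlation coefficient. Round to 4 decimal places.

MCC = (TP·TN − FP·FN) / √((TP+FP)(TP+FN)(TN+FP)(TN+FN))
Numerator = 15·46 − 10·23 = 460
Denominator = √(25·38·56·69) = √3670800 = 1915.9332
MCC = 460 / 1915.9332 = 0.2401

0.2401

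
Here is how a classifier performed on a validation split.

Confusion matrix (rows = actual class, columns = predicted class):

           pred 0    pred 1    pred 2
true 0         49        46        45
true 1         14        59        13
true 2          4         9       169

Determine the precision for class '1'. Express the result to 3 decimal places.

precision = TP/(TP+FP).
1: TP=59, FP=46+9=55 → 59/114 = 0.5175

0.518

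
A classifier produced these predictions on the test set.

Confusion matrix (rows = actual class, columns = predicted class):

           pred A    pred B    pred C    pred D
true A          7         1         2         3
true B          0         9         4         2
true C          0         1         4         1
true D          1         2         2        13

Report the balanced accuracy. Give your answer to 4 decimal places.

Balanced accuracy = mean of per-class recall.
  A: recall = 7/13 = 0.53846
  B: recall = 9/15 = 0.60000
  C: recall = 4/6 = 0.66667
  D: recall = 13/18 = 0.72222
Mean = (0.53846 + 0.60000 + 0.66667 + 0.72222) / 4 = 0.6318

0.6318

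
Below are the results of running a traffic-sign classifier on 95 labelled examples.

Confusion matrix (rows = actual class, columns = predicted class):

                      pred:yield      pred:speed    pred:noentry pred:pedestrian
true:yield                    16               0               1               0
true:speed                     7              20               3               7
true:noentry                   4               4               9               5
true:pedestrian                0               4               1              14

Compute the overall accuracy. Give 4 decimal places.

0.6211

Accuracy = trace / total = (16+20+9+14=59) / 95 = 59/95 = 0.6211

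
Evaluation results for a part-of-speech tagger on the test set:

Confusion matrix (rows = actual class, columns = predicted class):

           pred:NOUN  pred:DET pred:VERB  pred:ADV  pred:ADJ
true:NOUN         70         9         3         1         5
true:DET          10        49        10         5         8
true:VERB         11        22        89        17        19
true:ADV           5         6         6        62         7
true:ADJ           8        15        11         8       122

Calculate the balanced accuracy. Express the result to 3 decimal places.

Balanced accuracy = mean of per-class recall.
  NOUN: recall = 70/88 = 0.7955
  DET: recall = 49/82 = 0.5976
  VERB: recall = 89/158 = 0.5633
  ADV: recall = 62/86 = 0.7209
  ADJ: recall = 122/164 = 0.7439
Mean = (0.7955 + 0.5976 + 0.5633 + 0.7209 + 0.7439) / 5 = 0.684

0.684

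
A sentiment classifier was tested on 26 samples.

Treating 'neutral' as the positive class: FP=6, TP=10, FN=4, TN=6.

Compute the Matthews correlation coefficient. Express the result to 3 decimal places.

0.220

MCC = (TP·TN − FP·FN) / √((TP+FP)(TP+FN)(TN+FP)(TN+FN))
Numerator = 10·6 − 6·4 = 36
Denominator = √(16·14·12·10) = √26880 = 163.9512
MCC = 36 / 163.9512 = 0.220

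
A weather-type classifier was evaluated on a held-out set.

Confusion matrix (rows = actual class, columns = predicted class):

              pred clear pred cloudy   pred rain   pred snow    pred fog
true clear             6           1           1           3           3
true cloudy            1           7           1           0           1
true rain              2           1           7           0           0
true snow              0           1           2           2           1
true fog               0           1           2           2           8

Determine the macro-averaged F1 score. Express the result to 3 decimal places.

0.544

Per-class F1 score (2·TP/(2·TP+FP+FN)):
  clear: TP=6, FP=1+2+0+0=3, FN=1+1+3+3=8 → 12/23 = 0.5217
  cloudy: TP=7, FP=1+1+1+1=4, FN=1+1+0+1=3 → 14/21 = 0.6667
  rain: TP=7, FP=1+1+2+2=6, FN=2+1+0+0=3 → 14/23 = 0.6087
  snow: TP=2, FP=3+0+0+2=5, FN=0+1+2+1=4 → 4/13 = 0.3077
  fog: TP=8, FP=3+1+0+1=5, FN=0+1+2+2=5 → 16/26 = 0.6154
Macro-F1 score = mean = (0.5217 + 0.6667 + 0.6087 + 0.3077 + 0.6154) / 5 = 0.544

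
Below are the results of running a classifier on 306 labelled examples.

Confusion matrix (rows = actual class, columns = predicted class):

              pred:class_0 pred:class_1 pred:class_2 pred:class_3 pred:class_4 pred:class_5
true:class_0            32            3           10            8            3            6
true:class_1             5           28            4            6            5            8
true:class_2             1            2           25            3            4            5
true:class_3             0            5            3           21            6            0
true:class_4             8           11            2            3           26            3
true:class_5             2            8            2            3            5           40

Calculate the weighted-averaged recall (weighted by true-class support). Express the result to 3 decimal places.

0.562

Per-class recall (TP/(TP+FN)):
  class_0: TP=32, FN=3+10+8+3+6=30 → 32/62 = 0.5161
  class_1: TP=28, FN=5+4+6+5+8=28 → 28/56 = 0.5000
  class_2: TP=25, FN=1+2+3+4+5=15 → 25/40 = 0.6250
  class_3: TP=21, FN=0+5+3+6+0=14 → 21/35 = 0.6000
  class_4: TP=26, FN=8+11+2+3+3=27 → 26/53 = 0.4906
  class_5: TP=40, FN=2+8+2+3+5=20 → 40/60 = 0.6667
Weighted-recall = Σ (supportᵢ/N)·recallᵢ with N=306: (62/306)·0.5161 + (56/306)·0.5000 + (40/306)·0.6250 + (35/306)·0.6000 + (53/306)·0.4906 + (60/306)·0.6667 = 0.562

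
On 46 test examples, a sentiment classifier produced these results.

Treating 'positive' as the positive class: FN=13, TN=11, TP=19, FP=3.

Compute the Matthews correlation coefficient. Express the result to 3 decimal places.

0.350

MCC = (TP·TN − FP·FN) / √((TP+FP)(TP+FN)(TN+FP)(TN+FN))
Numerator = 19·11 − 3·13 = 170
Denominator = √(22·32·14·24) = √236544 = 486.3579
MCC = 170 / 486.3579 = 0.350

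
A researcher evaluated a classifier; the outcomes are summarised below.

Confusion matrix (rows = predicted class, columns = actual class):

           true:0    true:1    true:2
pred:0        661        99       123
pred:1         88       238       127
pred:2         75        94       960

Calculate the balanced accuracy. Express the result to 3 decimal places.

0.716

Balanced accuracy = mean of per-class recall.
  0: recall = 661/824 = 0.8022
  1: recall = 238/431 = 0.5522
  2: recall = 960/1210 = 0.7934
Mean = (0.8022 + 0.5522 + 0.7934) / 3 = 0.716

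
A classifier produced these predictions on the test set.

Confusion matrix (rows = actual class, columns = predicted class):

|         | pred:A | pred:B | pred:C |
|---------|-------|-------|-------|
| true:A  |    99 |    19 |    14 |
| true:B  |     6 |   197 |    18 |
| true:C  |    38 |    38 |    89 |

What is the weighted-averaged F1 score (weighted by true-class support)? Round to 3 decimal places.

0.736

Per-class F1 score (2·TP/(2·TP+FP+FN)):
  A: TP=99, FP=6+38=44, FN=19+14=33 → 198/275 = 0.7200
  B: TP=197, FP=19+38=57, FN=6+18=24 → 394/475 = 0.8295
  C: TP=89, FP=14+18=32, FN=38+38=76 → 178/286 = 0.6224
Weighted-F1 score = Σ (supportᵢ/N)·F1 scoreᵢ with N=518: (132/518)·0.7200 + (221/518)·0.8295 + (165/518)·0.6224 = 0.736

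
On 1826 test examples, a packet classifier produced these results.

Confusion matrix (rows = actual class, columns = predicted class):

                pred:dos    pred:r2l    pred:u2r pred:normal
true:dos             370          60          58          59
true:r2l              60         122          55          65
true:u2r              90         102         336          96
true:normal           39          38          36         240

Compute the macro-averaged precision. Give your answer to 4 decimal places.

0.5638

Per-class precision (TP/(TP+FP)):
  dos: TP=370, FP=60+90+39=189 → 370/559 = 0.66190
  r2l: TP=122, FP=60+102+38=200 → 122/322 = 0.37888
  u2r: TP=336, FP=58+55+36=149 → 336/485 = 0.69278
  normal: TP=240, FP=59+65+96=220 → 240/460 = 0.52174
Macro-precision = mean = (0.66190 + 0.37888 + 0.69278 + 0.52174) / 4 = 0.5638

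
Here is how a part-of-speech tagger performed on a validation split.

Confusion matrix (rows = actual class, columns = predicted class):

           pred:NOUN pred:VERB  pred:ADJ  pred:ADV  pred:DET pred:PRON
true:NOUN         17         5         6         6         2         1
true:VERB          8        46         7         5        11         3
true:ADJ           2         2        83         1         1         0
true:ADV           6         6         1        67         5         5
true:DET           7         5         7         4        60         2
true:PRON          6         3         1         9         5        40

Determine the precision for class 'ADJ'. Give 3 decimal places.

precision = TP/(TP+FP).
ADJ: TP=83, FP=6+7+1+7+1=22 → 83/105 = 0.7905

0.790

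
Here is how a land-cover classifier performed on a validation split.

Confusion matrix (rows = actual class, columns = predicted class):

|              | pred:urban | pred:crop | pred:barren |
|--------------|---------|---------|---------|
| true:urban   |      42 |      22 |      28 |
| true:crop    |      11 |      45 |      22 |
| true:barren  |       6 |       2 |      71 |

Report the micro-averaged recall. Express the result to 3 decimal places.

Micro-averaging pools counts across classes: ΣTP=158, ΣFP=91, ΣFN=91.
Micro-recall = TP/(TP+FN) on pooled counts = 0.635 (equals overall accuracy in single-label multiclass).

0.635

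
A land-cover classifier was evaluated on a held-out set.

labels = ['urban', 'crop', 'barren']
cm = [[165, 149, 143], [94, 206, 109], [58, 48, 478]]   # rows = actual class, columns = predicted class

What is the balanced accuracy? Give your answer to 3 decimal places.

0.561

Balanced accuracy = mean of per-class recall.
  urban: recall = 165/457 = 0.3611
  crop: recall = 206/409 = 0.5037
  barren: recall = 478/584 = 0.8185
Mean = (0.3611 + 0.5037 + 0.8185) / 3 = 0.561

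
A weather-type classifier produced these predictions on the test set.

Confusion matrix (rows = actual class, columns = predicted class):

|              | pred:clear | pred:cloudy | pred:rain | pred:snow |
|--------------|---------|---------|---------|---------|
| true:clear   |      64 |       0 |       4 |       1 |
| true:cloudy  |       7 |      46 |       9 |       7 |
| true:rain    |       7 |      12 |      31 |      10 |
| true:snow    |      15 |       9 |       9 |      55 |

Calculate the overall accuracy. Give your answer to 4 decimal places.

0.6853

Accuracy = trace / total = (64+46+31+55=196) / 286 = 196/286 = 0.6853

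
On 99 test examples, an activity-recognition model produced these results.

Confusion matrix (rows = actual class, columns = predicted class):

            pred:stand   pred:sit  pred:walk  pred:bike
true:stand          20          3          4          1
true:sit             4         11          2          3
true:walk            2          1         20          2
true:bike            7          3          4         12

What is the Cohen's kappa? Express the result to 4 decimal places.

0.5117

Observed agreement pₒ = trace/N = 63/99 = 0.63636
Expected agreement pₑ = Σ (rowᵢ·colᵢ)/N² = (28·33 + 20·18 + 25·30 + 26·18)/99² = 0.25528
κ = (pₒ − pₑ)/(1 − pₑ) = (0.63636 − 0.25528)/(1 − 0.25528) = 0.5117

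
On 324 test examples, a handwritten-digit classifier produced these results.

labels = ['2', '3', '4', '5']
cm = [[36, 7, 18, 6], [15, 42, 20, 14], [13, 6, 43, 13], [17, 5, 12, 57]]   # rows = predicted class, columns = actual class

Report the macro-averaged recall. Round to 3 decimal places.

Per-class recall (TP/(TP+FN)):
  2: TP=36, FN=15+13+17=45 → 36/81 = 0.4444
  3: TP=42, FN=7+6+5=18 → 42/60 = 0.7000
  4: TP=43, FN=18+20+12=50 → 43/93 = 0.4624
  5: TP=57, FN=6+14+13=33 → 57/90 = 0.6333
Macro-recall = mean = (0.4444 + 0.7000 + 0.4624 + 0.6333) / 4 = 0.560

0.560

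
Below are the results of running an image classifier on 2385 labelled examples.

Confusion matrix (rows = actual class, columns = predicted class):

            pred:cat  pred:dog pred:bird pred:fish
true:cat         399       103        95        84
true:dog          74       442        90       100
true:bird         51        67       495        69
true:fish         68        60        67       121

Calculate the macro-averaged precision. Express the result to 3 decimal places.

0.579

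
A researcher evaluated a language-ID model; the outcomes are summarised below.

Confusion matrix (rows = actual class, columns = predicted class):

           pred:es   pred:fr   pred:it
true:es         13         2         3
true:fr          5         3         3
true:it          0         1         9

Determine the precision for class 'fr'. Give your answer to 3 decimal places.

0.500

Treat 'fr' as positive and all other classes as negative.
precision = TP/(TP+FP).
fr: TP=3, FP=2+1=3 → 3/6 = 0.5000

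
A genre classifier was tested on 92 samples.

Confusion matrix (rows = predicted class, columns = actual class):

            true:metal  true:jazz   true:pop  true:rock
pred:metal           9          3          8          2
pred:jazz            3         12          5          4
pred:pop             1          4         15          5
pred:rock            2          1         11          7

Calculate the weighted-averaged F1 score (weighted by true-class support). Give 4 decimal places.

0.4668

Per-class F1 score (2·TP/(2·TP+FP+FN)):
  metal: TP=9, FP=3+8+2=13, FN=3+1+2=6 → 18/37 = 0.48649
  jazz: TP=12, FP=3+5+4=12, FN=3+4+1=8 → 24/44 = 0.54545
  pop: TP=15, FP=1+4+5=10, FN=8+5+11=24 → 30/64 = 0.46875
  rock: TP=7, FP=2+1+11=14, FN=2+4+5=11 → 14/39 = 0.35897
Weighted-F1 score = Σ (supportᵢ/N)·F1 scoreᵢ with N=92: (15/92)·0.48649 + (20/92)·0.54545 + (39/92)·0.46875 + (18/92)·0.35897 = 0.4668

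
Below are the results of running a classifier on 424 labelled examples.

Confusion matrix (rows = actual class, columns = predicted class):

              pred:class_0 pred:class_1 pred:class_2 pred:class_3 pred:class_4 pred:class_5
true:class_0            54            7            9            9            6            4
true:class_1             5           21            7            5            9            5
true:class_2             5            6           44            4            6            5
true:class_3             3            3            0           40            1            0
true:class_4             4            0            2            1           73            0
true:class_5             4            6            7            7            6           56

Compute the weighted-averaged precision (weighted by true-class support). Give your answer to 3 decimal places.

0.682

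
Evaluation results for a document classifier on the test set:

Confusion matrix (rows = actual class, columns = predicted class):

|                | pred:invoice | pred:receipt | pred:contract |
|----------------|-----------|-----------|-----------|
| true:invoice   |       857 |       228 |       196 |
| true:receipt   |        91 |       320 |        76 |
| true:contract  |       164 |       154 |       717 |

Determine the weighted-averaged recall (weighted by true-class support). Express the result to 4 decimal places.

Per-class recall (TP/(TP+FN)):
  invoice: TP=857, FN=228+196=424 → 857/1281 = 0.66901
  receipt: TP=320, FN=91+76=167 → 320/487 = 0.65708
  contract: TP=717, FN=164+154=318 → 717/1035 = 0.69275
Weighted-recall = Σ (supportᵢ/N)·recallᵢ with N=2803: (1281/2803)·0.66901 + (487/2803)·0.65708 + (1035/2803)·0.69275 = 0.6757

0.6757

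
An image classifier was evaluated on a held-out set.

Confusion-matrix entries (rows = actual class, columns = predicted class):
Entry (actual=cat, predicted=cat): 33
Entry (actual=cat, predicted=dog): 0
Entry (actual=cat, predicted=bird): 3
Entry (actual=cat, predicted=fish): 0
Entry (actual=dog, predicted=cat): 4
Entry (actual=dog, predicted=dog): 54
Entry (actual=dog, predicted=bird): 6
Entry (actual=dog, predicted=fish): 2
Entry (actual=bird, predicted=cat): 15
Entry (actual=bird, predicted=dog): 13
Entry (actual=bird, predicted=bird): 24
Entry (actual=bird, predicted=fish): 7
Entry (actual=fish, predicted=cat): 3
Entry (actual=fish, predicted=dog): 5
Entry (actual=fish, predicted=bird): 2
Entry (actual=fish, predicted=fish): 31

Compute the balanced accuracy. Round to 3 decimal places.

0.724

Balanced accuracy = mean of per-class recall.
  cat: recall = 33/36 = 0.9167
  dog: recall = 54/66 = 0.8182
  bird: recall = 24/59 = 0.4068
  fish: recall = 31/41 = 0.7561
Mean = (0.9167 + 0.8182 + 0.4068 + 0.7561) / 4 = 0.724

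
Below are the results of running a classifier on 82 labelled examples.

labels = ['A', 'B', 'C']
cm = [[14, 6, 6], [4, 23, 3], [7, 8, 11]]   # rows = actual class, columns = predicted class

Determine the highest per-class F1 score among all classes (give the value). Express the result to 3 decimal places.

0.687

Per-class F1 score (2·TP/(2·TP+FP+FN)):
  A: TP=14, FP=4+7=11, FN=6+6=12 → 28/51 = 0.5490
  B: TP=23, FP=6+8=14, FN=4+3=7 → 46/67 = 0.6866
  C: TP=11, FP=6+3=9, FN=7+8=15 → 22/46 = 0.4783
Highest is class 'B' with F1 score = 0.687.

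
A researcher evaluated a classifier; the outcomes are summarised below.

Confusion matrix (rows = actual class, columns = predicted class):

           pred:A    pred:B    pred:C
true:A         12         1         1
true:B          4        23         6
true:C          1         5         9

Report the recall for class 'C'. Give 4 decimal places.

0.6000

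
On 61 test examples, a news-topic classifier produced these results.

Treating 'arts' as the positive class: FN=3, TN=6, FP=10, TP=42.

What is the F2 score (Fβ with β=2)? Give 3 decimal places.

0.905

Fβ = (1+β²)·TP / ((1+β²)·TP + β²·FN + FP), with β²=4
= 5·42 / (5·42 + 4·3 + 10) = 0.905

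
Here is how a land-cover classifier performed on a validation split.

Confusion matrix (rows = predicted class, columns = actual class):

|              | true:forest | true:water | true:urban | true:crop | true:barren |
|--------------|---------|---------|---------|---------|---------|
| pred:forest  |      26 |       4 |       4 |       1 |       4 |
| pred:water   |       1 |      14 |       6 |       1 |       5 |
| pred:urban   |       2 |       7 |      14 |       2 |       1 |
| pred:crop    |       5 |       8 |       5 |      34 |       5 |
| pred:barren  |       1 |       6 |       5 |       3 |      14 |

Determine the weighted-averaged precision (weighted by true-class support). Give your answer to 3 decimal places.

0.564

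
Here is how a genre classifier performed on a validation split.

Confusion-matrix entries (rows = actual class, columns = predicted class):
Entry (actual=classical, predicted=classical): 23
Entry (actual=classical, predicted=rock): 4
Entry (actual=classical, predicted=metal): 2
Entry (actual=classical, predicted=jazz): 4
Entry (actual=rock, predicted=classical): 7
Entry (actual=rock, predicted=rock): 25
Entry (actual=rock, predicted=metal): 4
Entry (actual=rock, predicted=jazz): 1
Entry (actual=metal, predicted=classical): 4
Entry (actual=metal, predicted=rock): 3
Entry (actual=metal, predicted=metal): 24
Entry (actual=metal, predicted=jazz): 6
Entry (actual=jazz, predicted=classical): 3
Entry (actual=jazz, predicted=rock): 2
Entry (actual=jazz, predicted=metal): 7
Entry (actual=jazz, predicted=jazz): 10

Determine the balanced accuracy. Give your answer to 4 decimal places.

0.6190

Balanced accuracy = mean of per-class recall.
  classical: recall = 23/33 = 0.69697
  rock: recall = 25/37 = 0.67568
  metal: recall = 24/37 = 0.64865
  jazz: recall = 10/22 = 0.45455
Mean = (0.69697 + 0.67568 + 0.64865 + 0.45455) / 4 = 0.6190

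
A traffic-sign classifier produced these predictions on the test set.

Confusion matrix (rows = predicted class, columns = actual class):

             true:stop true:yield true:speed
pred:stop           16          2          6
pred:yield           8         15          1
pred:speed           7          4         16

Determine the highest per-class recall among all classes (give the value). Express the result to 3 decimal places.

Per-class recall (TP/(TP+FN)):
  stop: TP=16, FN=8+7=15 → 16/31 = 0.5161
  yield: TP=15, FN=2+4=6 → 15/21 = 0.7143
  speed: TP=16, FN=6+1=7 → 16/23 = 0.6957
Highest is class 'yield' with recall = 0.714.

0.714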